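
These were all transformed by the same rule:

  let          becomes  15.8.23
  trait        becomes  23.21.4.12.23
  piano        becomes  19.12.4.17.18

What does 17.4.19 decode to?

nap

Each letter is replaced by its alphabet position (a=1..z=26) + 3.
Undoing it on 17.4.19: 17→(17−3)÷1=14=n, 4→(4−3)÷1=1=a, 19→(19−3)÷1=16=p.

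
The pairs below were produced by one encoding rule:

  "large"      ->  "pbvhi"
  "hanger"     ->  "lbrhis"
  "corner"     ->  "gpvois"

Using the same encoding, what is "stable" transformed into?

wuecpf

Shifts by position in large: pos 0: l→p (+4), pos 1: a→b (+1), pos 2: r→v (+4), pos 3: g→h (+1) — repeating every 2. The shifts repeat in a cycle of length 2: positions 0,1,… shift by +4, +1, then the pattern repeats.
On stable: s+4=w, t+1=u, a+4=e, b+1=c, l+4=p, e+1=f.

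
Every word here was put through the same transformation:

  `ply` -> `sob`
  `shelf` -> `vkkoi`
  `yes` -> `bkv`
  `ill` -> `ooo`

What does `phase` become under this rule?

skgvk

The shift depends on letter class: consonant p→s is +3, but vowel e→k is +6. The rule splits by letter class: vowels +6, consonants +3.
Applying it to phase: p(cons)+3=s, h(cons)+3=k, a(vowel)+6=g, s(cons)+3=v, e(vowel)+6=k.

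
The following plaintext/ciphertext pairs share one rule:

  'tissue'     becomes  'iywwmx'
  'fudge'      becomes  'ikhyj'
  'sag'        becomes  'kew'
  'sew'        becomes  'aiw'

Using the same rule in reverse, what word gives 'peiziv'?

The output letters match the input read backwards, each shifted +4: tissue reversed is eussit. Read the word backwards and shift each letter +4.
Decoding peiziv: shift back: p−4=l, e−4=a, i−4=e, z−4=v, i−4=e, v−4=r → laever; then reverse → reveal.

reveal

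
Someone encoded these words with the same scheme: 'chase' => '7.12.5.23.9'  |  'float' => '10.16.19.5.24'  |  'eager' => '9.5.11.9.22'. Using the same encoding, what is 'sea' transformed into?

23.9.5

Each letter is replaced by its alphabet position (a=1..z=26) + 4.
For sea: s=19→23, e=5→9, a=1→5.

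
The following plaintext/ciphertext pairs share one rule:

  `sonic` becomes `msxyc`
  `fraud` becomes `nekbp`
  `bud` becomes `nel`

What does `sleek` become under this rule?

uoovc

Two steps: reverse the string, then apply a Caesar shift of +10.
On sleek: reverse → keels; then shift: k+10=u, e+10=o, e+10=o, l+10=v, s+10=c.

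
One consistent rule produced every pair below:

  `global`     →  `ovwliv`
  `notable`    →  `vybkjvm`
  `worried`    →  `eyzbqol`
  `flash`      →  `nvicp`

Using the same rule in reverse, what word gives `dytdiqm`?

voltage

Shifts by position in global: pos 0: g→o (+8), pos 1: l→v (+10), pos 2: o→w (+8), pos 3: b→l (+10) — repeating every 2. A repeating key of period 2 is used — shifts +8, +10 over and over.
Reversing it on dytdiqm: d−8=v, y−10=o, t−8=l, d−10=t, i−8=a, q−10=g, m−8=e.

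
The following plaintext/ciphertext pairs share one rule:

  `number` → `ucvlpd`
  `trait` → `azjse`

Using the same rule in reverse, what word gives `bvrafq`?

unique

In number: n→u is +7, u→c is +8, m→v is +9, b→l is +10 — the shift increases by 1 each position. Each letter shifts forward by (position + 7), i.e. 7, 8, 9, … — the shift grows by one for each successive letter.
Reversing it on bvrafq: b−7=u, v−8=n, r−9=i, a−10=q, f−11=u, q−12=e.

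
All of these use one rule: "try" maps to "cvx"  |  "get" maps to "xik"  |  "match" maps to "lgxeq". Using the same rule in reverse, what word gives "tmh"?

Two steps: reverse the string, then apply a Caesar shift of +4.
Reversing it on tmh: shift back: t−4=p, m−4=i, h−4=d → pid; then reverse → dip.

dip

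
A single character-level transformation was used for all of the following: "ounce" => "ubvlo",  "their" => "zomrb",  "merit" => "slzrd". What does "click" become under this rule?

Letter i (0-indexed) is shifted by i+6, so successive shifts are 6, 7, 8, ….
On click: c+6=i, l+7=s, i+8=q, c+9=l, k+10=u.

isqlu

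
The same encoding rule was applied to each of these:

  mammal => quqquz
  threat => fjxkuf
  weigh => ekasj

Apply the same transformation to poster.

Each letter's alphabet position (a=0..z=25) is mapped through 17·x+20 mod 26 — an affine cipher.
For poster: p(15)→17·15+20≡15=p; o(14)→17·14+20≡24=y; s(18)→17·18+20≡14=o; t(19)→17·19+20≡5=f; e(4)→17·4+20≡10=k; r(17)→17·17+20≡23=x (all mod 26).

pyofkx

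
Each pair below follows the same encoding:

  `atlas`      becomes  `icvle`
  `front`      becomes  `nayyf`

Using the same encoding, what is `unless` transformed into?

In atlas: a→i is +8, t→c is +9, l→v is +10, a→l is +11 — the shift increases by 1 each position. Each letter shifts forward by (position + 8), i.e. 8, 9, 10, … — the shift grows by one for each successive letter.
On unless: u+8=c, n+9=w, l+10=v, e+11=p, s+12=e, s+13=f.

cwvpef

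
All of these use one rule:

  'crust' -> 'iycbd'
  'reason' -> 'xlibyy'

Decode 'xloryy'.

In crust: c→i is +6, r→y is +7, u→c is +8, s→b is +9 — the shift increases by 1 each position. Letter i (0-indexed) is shifted by i+6, so successive shifts are 6, 7, 8, ….
Undoing it on xloryy: x−6=r, l−7=e, o−8=g, r−9=i, y−10=o, y−11=n.

region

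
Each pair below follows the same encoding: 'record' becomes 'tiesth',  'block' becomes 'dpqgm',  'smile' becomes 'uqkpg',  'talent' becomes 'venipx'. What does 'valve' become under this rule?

xenzg

It's a Vigenère-style cipher with numeric key [2,4]: position i shifts by key[i mod 2].
Applying it to valve: v+2=x, a+4=e, l+2=n, v+4=z, e+2=g.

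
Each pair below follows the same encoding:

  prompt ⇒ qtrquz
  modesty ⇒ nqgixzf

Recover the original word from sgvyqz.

In prompt: p→q is +1, r→t is +2, o→r is +3, m→q is +4 — the shift increases by 1 each position. Each letter shifts forward by (position + 1), i.e. 1, 2, 3, … — the shift grows by one for each successive letter.
Reversing it on sgvyqz: s−1=r, g−2=e, v−3=s, y−4=u, q−5=l, z−6=t.

result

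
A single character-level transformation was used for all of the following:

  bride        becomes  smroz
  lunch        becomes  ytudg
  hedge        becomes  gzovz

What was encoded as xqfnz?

spoke

b(1)→s(18) and r(17)→m(12) fit y≡11x+7 (mod 26); the inverse of 11 mod 26 is 19. This is an affine cipher: with a=0,…,z=25, each position x becomes (11x+7) mod 26.
Reversing it on xqfnz: x(23)→19·(23−7)≡18=s; q(16)→19·(16−7)≡15=p; f(5)→19·(5−7)≡14=o; n(13)→19·(13−7)≡10=k; z(25)→19·(25−7)≡4=e (all mod 26).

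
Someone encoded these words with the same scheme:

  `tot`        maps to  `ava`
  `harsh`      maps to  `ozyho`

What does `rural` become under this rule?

The output letters match the input read backwards, each shifted +7: tot reversed is tot. The word is reversed, then every letter is shifted forward by 7.
On rural: reverse → larur; then shift: l+7=s, a+7=h, r+7=y, u+7=b, r+7=y.

shyby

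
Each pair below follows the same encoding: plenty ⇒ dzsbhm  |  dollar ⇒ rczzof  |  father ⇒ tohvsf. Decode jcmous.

voyage

Compare letters: p→d is +14, l→z is +14, e→s is +14 — a constant shift. This is a Caesar cipher with shift 14.
Undoing it on jcmous: j−14=v, c−14=o, m−14=y, o−14=a, u−14=g, s−14=e.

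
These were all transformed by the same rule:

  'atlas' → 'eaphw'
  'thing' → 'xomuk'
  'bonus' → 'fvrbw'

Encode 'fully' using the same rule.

It's a Vigenère-style cipher with numeric key [4,7]: position i shifts by key[i mod 2].
Applying it to fully: f+4=j, u+7=b, l+4=p, l+7=s, y+4=c.

jbpsc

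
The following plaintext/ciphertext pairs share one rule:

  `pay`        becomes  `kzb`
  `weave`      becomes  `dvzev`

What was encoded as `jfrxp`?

Each pair mirrors across the alphabet (p↔k, a↔z, y↔b): positions sum to 25. This is the alphabet-reversal cipher (Atbash): a becomes z, b becomes y, etc.
Reversing it on jfrxp: j↔q, f↔u, r↔i, x↔c, p↔k.

quick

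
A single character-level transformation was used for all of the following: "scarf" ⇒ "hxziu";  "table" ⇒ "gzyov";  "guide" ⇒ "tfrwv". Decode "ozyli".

labor

Each pair mirrors across the alphabet (s↔h, c↔x, a↔z): positions sum to 25. Each letter is replaced by its mirror in the alphabet: a↔z, b↔y, c↔x, and so on (the Atbash cipher).
Decoding ozyli: o↔l, z↔a, y↔b, l↔o, i↔r.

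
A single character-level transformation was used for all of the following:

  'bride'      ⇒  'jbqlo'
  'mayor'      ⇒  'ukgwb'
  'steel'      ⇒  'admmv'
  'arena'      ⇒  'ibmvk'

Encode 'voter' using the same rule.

dybmb

Shifts by position in bride: pos 0: b→j (+8), pos 1: r→b (+10), pos 2: i→q (+8), pos 3: d→l (+8), pos 4: e→o (+10) — repeating every 3. A repeating key of period 3 is used — shifts +8, +10, +8 over and over.
Applying it to voter: v+8=d, o+10=y, t+8=b, e+8=m, r+10=b.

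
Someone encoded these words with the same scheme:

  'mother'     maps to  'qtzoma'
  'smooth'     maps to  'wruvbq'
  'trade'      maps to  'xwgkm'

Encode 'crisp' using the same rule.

In mother: m→q is +4, o→t is +5, t→z is +6, h→o is +7 — the shift increases by 1 each position. Letter i (0-indexed) is shifted by i+4, so successive shifts are 4, 5, 6, ….
Applying it to crisp: c+4=g, r+5=w, i+6=o, s+7=z, p+8=x.

gwozx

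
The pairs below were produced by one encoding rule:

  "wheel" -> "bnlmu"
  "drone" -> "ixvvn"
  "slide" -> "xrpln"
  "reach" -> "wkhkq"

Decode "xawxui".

The shift increases by 1 at each position, starting from +5: 5, 6, 7, ….
Undoing it on xawxui: x−5=s, a−6=u, w−7=p, x−8=p, u−9=l, i−10=y.

supply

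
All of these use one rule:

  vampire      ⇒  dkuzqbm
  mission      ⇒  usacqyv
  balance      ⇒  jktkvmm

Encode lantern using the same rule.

tkvdmbv

Shifts by position in vampire: pos 0: v→d (+8), pos 1: a→k (+10), pos 2: m→u (+8), pos 3: p→z (+10) — repeating every 2. The shifts repeat in a cycle of length 2: positions 0,1,… shift by +8, +10, then the pattern repeats.
Applying it to lantern: l+8=t, a+10=k, n+8=v, t+10=d, e+8=m, r+10=b, n+8=v.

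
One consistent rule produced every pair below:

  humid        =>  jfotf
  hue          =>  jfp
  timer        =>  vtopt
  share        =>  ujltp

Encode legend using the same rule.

npippf

The shift depends on letter class: consonant h→j is +2, but vowel u→f is +11. The rule splits by letter class: vowels +11, consonants +2.
For legend: l(cons)+2=n, e(vowel)+11=p, g(cons)+2=i, e(vowel)+11=p, n(cons)+2=p, d(cons)+2=f.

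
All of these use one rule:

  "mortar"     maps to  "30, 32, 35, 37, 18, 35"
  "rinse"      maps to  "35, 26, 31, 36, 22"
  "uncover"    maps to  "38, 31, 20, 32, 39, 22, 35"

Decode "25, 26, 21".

hid

Each letter is replaced by its alphabet position (a=1..z=26) + 17.
Reversing it on 25, 26, 21: 25→(25−17)÷1=8=h, 26→(26−17)÷1=9=i, 21→(21−17)÷1=4=d.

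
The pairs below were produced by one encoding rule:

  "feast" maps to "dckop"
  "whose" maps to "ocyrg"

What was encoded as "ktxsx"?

The output letters match the input read backwards, each shifted +10: feast reversed is tsaef. The word is reversed, then every letter is shifted forward by 10.
Decoding ktxsx: shift back: k−10=a, t−10=j, x−10=n, s−10=i, x−10=n → ajnin; then reverse → ninja.

ninja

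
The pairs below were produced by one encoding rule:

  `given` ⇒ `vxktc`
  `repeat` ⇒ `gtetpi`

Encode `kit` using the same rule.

zxi

Compare letters: g→v is +15, i→x is +15, v→k is +15 — a constant shift. It's a constant shift of +15 (ROT15).
Applying it to kit: k+15=z, i+15=x, t+15=i.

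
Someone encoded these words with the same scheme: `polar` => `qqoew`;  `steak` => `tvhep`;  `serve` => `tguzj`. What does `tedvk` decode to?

scarf

In polar: p→q is +1, o→q is +2, l→o is +3, a→e is +4 — the shift increases by 1 each position. Letter i (0-indexed) is shifted by i+1, so successive shifts are 1, 2, 3, ….
Reversing it on tedvk: t−1=s, e−2=c, d−3=a, v−4=r, k−5=f.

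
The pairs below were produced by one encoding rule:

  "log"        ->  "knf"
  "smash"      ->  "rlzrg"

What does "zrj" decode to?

This is a Caesar cipher with shift 25.
Reversing it on zrj: z−25=a, r−25=s, j−25=k.

ask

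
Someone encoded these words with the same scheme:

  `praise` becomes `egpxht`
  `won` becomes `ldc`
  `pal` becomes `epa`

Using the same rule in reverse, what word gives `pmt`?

axe

Compare letters: p→e is +15, r→g is +15, a→p is +15 — a constant shift. Every letter moves 15 places later in the alphabet, wrapping around z→a.
Reversing it on pmt: p−15=a, m−15=x, t−15=e.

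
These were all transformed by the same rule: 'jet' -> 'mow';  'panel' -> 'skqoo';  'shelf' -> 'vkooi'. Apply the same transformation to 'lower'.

The shift depends on letter class: consonant j→m is +3, but vowel e→o is +10. Vowels shift forward by 10 and consonants shift forward by 3.
On lower: l(cons)+3=o, o(vowel)+10=y, w(cons)+3=z, e(vowel)+10=o, r(cons)+3=u.

oyzou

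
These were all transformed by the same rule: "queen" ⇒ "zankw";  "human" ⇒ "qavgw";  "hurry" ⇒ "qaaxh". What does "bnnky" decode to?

It's a Vigenère-style cipher with numeric key [9,6]: position i shifts by key[i mod 2].
Undoing it on bnnky: b−9=s, n−6=h, n−9=e, k−6=e, y−9=p.

sheep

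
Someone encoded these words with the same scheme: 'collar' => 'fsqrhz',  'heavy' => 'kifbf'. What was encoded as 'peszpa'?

mantis

In collar: c→f is +3, o→s is +4, l→q is +5, l→r is +6 — the shift increases by 1 each position. Letter i (0-indexed) is shifted by i+3, so successive shifts are 3, 4, 5, ….
Undoing it on peszpa: p−3=m, e−4=a, s−5=n, z−6=t, p−7=i, a−8=s.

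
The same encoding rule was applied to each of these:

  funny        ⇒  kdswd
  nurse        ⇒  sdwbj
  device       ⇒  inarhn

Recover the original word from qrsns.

linen

Shifts by position in funny: pos 0: f→k (+5), pos 1: u→d (+9), pos 2: n→s (+5), pos 3: n→w (+9) — repeating every 2. It's a Vigenère-style cipher with numeric key [5,9]: position i shifts by key[i mod 2].
Reversing it on qrsns: q−5=l, r−9=i, s−5=n, n−9=e, s−5=n.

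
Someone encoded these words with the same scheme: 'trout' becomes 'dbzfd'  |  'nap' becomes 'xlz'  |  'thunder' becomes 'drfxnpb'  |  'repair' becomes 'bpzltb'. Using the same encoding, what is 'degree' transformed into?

The rule splits by letter class: vowels +11, consonants +10.
On degree: d(cons)+10=n, e(vowel)+11=p, g(cons)+10=q, r(cons)+10=b, e(vowel)+11=p, e(vowel)+11=p.

npqbpp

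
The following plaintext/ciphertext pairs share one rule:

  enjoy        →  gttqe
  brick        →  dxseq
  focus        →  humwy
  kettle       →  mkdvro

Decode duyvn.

Shifts by position in enjoy: pos 0: e→g (+2), pos 1: n→t (+6), pos 2: j→t (+10), pos 3: o→q (+2), pos 4: y→e (+6) — repeating every 3. A repeating key of period 3 is used — shifts +2, +6, +10 over and over.
Decoding duyvn: d−2=b, u−6=o, y−10=o, v−2=t, n−6=h.

booth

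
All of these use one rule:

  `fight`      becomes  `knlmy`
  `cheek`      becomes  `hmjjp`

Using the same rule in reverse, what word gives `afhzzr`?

vacuum

Compare letters: f→k is +5, i→n is +5, g→l is +5 — a constant shift. Every letter moves 5 places later in the alphabet, wrapping around z→a.
Reversing it on afhzzr: a−5=v, f−5=a, h−5=c, z−5=u, z−5=u, r−5=m.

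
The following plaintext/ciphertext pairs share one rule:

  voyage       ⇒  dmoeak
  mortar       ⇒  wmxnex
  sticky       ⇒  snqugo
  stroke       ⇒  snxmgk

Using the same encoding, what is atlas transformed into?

v(21)→d(3) and o(14)→m(12) fit y≡21x+4 (mod 26); the inverse of 21 mod 26 is 5. Each letter's alphabet position (a=0..z=25) is mapped through 21·x+4 mod 26 — an affine cipher.
Applying it to atlas: a(0)→21·0+4≡4=e; t(19)→21·19+4≡13=n; l(11)→21·11+4≡1=b; a(0)→21·0+4≡4=e; s(18)→21·18+4≡18=s (all mod 26).

enbes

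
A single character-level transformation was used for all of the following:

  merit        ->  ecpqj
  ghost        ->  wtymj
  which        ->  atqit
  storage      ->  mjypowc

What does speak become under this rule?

mvcok

m(12)→e(4) and e(4)→c(2) fit y≡23x+14 (mod 26); the inverse of 23 mod 26 is 17. Each letter's alphabet position (a=0..z=25) is mapped through 23·x+14 mod 26 — an affine cipher.
On speak: s(18)→23·18+14≡12=m; p(15)→23·15+14≡21=v; e(4)→23·4+14≡2=c; a(0)→23·0+14≡14=o; k(10)→23·10+14≡10=k (all mod 26).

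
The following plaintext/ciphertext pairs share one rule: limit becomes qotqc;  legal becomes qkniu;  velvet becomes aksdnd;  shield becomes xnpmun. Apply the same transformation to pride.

uxpln

In limit: l→q is +5, i→o is +6, m→t is +7, i→q is +8 — the shift increases by 1 each position. The shift increases by 1 at each position, starting from +5: 5, 6, 7, ….
For pride: p+5=u, r+6=x, i+7=p, d+8=l, e+9=n.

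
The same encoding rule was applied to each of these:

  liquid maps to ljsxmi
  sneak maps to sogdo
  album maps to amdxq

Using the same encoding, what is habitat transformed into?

Letter i (0-indexed) is shifted by i+0, so successive shifts are 0, 1, 2, ….
Applying it to habitat: h+0=h, a+1=b, b+2=d, i+3=l, t+4=x, a+5=f, t+6=z.

hbdlxfz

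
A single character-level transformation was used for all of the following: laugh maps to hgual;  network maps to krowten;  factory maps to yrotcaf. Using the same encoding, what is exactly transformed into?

The word is simply reversed.
Applying it to exactly: reverse → yltcaxe.

yltcaxe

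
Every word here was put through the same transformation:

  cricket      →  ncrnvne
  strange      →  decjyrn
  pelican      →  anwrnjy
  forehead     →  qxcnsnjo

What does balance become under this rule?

The shift depends on letter class: consonant c→n is +11, but vowel i→r is +9. Two shifts are in play — +9 for a/e/i/o/u, +11 for every other letter.
On balance: b(cons)+11=m, a(vowel)+9=j, l(cons)+11=w, a(vowel)+9=j, n(cons)+11=y, c(cons)+11=n, e(vowel)+9=n.

mjwjynn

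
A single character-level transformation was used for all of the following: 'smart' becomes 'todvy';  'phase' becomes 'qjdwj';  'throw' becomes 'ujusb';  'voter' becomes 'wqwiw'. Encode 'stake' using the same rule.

Letter i (0-indexed) is shifted by i+1, so successive shifts are 1, 2, 3, ….
Applying it to stake: s+1=t, t+2=v, a+3=d, k+4=o, e+5=j.

tvdoj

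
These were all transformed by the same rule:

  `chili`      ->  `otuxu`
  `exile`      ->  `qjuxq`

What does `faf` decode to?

tot

It's a constant shift of +12 (ROT12).
Reversing it on faf: f−12=t, a−12=o, f−12=t.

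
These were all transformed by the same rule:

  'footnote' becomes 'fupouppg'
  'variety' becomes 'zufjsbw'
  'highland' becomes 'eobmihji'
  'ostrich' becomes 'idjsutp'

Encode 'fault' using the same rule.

umvbg

The output letters match the input read backwards, each shifted +1: footnote reversed is etontoof. The word is reversed, then every letter is shifted forward by 1.
Applying it to fault: reverse → tluaf; then shift: t+1=u, l+1=m, u+1=v, a+1=b, f+1=g.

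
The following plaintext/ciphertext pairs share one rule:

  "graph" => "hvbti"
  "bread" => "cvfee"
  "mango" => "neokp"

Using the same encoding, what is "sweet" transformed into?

A repeating key of period 2 is used — shifts +1, +4 over and over.
Applying it to sweet: s+1=t, w+4=a, e+1=f, e+4=i, t+1=u.

tafiu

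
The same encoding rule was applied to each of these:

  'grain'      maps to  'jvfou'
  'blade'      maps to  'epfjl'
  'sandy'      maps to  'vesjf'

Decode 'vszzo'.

south

Each letter shifts forward by (position + 3), i.e. 3, 4, 5, … — the shift grows by one for each successive letter.
Reversing it on vszzo: v−3=s, s−4=o, z−5=u, z−6=t, o−7=h.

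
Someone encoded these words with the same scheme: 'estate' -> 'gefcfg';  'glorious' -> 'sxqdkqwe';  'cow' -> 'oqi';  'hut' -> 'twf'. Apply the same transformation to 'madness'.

ycpzgee

The shift depends on letter class: consonant s→e is +12, but vowel e→g is +2. Two shifts are in play — +2 for a/e/i/o/u, +12 for every other letter.
On madness: m(cons)+12=y, a(vowel)+2=c, d(cons)+12=p, n(cons)+12=z, e(vowel)+2=g, s(cons)+12=e, s(cons)+12=e.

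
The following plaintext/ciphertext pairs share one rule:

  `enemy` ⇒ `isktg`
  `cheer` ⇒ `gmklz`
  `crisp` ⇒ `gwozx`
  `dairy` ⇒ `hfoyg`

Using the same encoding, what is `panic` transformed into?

In enemy: e→i is +4, n→s is +5, e→k is +6, m→t is +7 — the shift increases by 1 each position. Letter i (0-indexed) is shifted by i+4, so successive shifts are 4, 5, 6, ….
Applying it to panic: p+4=t, a+5=f, n+6=t, i+7=p, c+8=k.

tftpk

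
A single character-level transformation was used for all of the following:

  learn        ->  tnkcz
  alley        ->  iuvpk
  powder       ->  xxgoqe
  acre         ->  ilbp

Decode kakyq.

Each letter shifts forward by (position + 8), i.e. 8, 9, 10, … — the shift grows by one for each successive letter.
Decoding kakyq: k−8=c, a−9=r, k−10=a, y−11=n, q−12=e.

crane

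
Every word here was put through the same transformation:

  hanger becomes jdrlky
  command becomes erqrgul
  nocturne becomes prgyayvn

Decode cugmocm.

The shift increases by 1 at each position, starting from +2: 2, 3, 4, ….
Undoing it on cugmocm: c−2=a, u−3=r, g−4=c, m−5=h, o−6=i, c−7=v, m−8=e.

archive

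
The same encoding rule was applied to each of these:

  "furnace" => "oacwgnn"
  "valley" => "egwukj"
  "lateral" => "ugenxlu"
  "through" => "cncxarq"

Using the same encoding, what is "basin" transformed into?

Shifts by position in furnace: pos 0: f→o (+9), pos 1: u→a (+6), pos 2: r→c (+11), pos 3: n→w (+9), pos 4: a→g (+6), pos 5: c→n (+11) — repeating every 3. It's a Vigenère-style cipher with numeric key [9,6,11]: position i shifts by key[i mod 3].
On basin: b+9=k, a+6=g, s+11=d, i+9=r, n+6=t.

kgdrt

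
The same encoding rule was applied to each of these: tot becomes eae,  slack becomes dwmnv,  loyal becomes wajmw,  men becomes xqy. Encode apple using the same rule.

maawq

The shift depends on letter class: consonant t→e is +11, but vowel o→a is +12. Two shifts are in play — +12 for a/e/i/o/u, +11 for every other letter.
For apple: a(vowel)+12=m, p(cons)+11=a, p(cons)+11=a, l(cons)+11=w, e(vowel)+12=q.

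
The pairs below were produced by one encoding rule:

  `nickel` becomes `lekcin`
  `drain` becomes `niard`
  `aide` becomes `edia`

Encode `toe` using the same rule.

The output letters match the input read backwards: nickel reversed is lekcin. The word is simply reversed.
On toe: reverse → eot.

eot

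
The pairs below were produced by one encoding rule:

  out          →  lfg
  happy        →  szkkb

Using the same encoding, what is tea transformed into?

This is the alphabet-reversal cipher (Atbash): a becomes z, b becomes y, etc.
On tea: t↔g, e↔v, a↔z.

gvz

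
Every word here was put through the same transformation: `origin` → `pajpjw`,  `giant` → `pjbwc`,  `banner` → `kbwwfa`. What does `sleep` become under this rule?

The shift depends on letter class: consonant r→a is +9, but vowel o→p is +1. Vowels shift forward by 1 and consonants shift forward by 9.
For sleep: s(cons)+9=b, l(cons)+9=u, e(vowel)+1=f, e(vowel)+1=f, p(cons)+9=y.

buffy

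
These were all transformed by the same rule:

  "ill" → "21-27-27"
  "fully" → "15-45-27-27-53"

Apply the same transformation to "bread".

7-39-13-5-11

The formula is n = 2×(alphabet index, a=1) + 3.
On bread: b=2→7, r=18→39, e=5→13, a=1→5, d=4→11.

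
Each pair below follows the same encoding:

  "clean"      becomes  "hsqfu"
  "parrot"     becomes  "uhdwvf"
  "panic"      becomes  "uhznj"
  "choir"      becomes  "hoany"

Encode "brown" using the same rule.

Shifts by position in clean: pos 0: c→h (+5), pos 1: l→s (+7), pos 2: e→q (+12), pos 3: a→f (+5), pos 4: n→u (+7) — repeating every 3. A repeating key of period 3 is used — shifts +5, +7, +12 over and over.
For brown: b+5=g, r+7=y, o+12=a, w+5=b, n+7=u.

gyabu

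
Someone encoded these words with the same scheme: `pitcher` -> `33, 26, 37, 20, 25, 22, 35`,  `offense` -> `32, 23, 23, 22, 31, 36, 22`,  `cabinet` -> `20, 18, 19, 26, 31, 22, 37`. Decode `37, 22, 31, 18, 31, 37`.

tenant

p is letter #16 and maps to 33: an offset of 17. Each letter is replaced by its alphabet position (a=1..z=26) + 17.
Undoing it on 37, 22, 31, 18, 31, 37: 37→(37−17)÷1=20=t, 22→(22−17)÷1=5=e, 31→(31−17)÷1=14=n, 18→(18−17)÷1=1=a, 31→(31−17)÷1=14=n, 37→(37−17)÷1=20=t.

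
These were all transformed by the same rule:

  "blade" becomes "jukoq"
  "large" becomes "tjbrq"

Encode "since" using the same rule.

arxnq

In blade: b→j is +8, l→u is +9, a→k is +10, d→o is +11 — the shift increases by 1 each position. The shift increases by 1 at each position, starting from +8: 8, 9, 10, ….
For since: s+8=a, i+9=r, n+10=x, c+11=n, e+12=q.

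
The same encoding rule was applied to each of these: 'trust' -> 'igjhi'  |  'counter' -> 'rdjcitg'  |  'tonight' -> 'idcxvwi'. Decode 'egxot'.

prize

Compare letters: t→i is +15, r→g is +15, u→j is +15 — a constant shift. Each letter is shifted forward by 15 in the alphabet (a Caesar shift of +15).
Reversing it on egxot: e−15=p, g−15=r, x−15=i, o−15=z, t−15=e.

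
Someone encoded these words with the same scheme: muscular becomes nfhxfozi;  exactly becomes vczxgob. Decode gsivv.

three

Each pair mirrors across the alphabet (m↔n, u↔f, s↔h): positions sum to 25. Letters are reflected about the middle of the alphabet (position → 25−position): Atbash.
Decoding gsivv: g↔t, s↔h, i↔r, v↔e, v↔e.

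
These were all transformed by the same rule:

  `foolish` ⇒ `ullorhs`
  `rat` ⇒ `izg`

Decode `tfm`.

Each pair mirrors across the alphabet (f↔u, o↔l, o↔l): positions sum to 25. Letters are reflected about the middle of the alphabet (position → 25−position): Atbash.
Decoding tfm: t↔g, f↔u, m↔n.

gun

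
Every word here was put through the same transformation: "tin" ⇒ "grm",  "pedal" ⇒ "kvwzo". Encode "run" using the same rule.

Letters are reflected about the middle of the alphabet (position → 25−position): Atbash.
For run: r↔i, u↔f, n↔m.

ifm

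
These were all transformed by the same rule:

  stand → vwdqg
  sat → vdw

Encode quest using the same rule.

txhvw

Compare letters: s→v is +3, t→w is +3, a→d is +3 — a constant shift. This is a Caesar cipher with shift 3.
Applying it to quest: q+3=t, u+3=x, e+3=h, s+3=v, t+3=w.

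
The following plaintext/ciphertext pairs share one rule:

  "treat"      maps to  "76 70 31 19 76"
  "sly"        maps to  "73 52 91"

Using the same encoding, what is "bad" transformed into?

22 19 28

The formula is n = 3×(alphabet index, a=1) + 16.
Applying it to bad: b=2→22, a=1→19, d=4→28.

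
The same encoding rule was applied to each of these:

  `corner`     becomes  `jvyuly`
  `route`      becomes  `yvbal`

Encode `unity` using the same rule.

Each letter is shifted forward by 7 in the alphabet (a Caesar shift of +7).
Applying it to unity: u+7=b, n+7=u, i+7=p, t+7=a, y+7=f.

bupaf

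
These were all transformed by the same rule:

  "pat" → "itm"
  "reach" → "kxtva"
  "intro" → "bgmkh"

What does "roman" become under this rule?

Each letter is shifted forward by 19 in the alphabet (a Caesar shift of +19).
Applying it to roman: r+19=k, o+19=h, m+19=f, a+19=t, n+19=g.

khftg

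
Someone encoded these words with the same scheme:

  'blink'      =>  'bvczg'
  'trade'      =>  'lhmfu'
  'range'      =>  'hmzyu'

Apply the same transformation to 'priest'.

b(1)→b(1) and l(11)→v(21) fit y≡15x+12 (mod 26); the inverse of 15 mod 26 is 7. Each letter's alphabet position (a=0..z=25) is mapped through 15·x+12 mod 26 — an affine cipher.
Applying it to priest: p(15)→15·15+12≡3=d; r(17)→15·17+12≡7=h; i(8)→15·8+12≡2=c; e(4)→15·4+12≡20=u; s(18)→15·18+12≡22=w; t(19)→15·19+12≡11=l (all mod 26).

dhcuwl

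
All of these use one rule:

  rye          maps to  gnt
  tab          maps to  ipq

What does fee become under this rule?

utt

Compare letters: r→g is +15, y→n is +15, e→t is +15 — a constant shift. Each letter is shifted forward by 15 in the alphabet (a Caesar shift of +15).
For fee: f+15=u, e+15=t, e+15=t.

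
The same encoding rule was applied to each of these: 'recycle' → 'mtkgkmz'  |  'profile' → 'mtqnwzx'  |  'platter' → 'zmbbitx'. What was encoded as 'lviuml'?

Read the word backwards and shift each letter +8.
Undoing it on lviuml: shift back: l−8=d, v−8=n, i−8=a, u−8=m, m−8=e, l−8=d → dnamed; then reverse → demand.

demand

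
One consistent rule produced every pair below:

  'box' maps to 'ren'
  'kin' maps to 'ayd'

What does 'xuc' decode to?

Compare letters: b→r is +16, o→e is +16, x→n is +16 — a constant shift. This is a Caesar cipher with shift 16.
Undoing it on xuc: x−16=h, u−16=e, c−16=m.

hem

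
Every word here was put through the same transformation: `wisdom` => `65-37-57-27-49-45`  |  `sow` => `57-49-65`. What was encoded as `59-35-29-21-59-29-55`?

theater

w(#23)→65 and i(#9)→37: differences scale by 2, so n = 2·pos + 19. Each letter becomes 2×(its alphabet position, a=1..z=26) + 19.
Decoding 59-35-29-21-59-29-55: 59→(59−19)÷2=20=t, 35→(35−19)÷2=8=h, 29→(29−19)÷2=5=e, 21→(21−19)÷2=1=a, 59→(59−19)÷2=20=t, 29→(29−19)÷2=5=e, 55→(55−19)÷2=18=r.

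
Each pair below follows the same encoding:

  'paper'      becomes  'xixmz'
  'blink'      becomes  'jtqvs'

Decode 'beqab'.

It's a constant shift of +8 (ROT8).
Undoing it on beqab: b−8=t, e−8=w, q−8=i, a−8=s, b−8=t.

twist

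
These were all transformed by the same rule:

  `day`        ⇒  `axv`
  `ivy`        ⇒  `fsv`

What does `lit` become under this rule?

Compare letters: d→a is +23, a→x is +23, y→v is +23 — a constant shift. This is a Caesar cipher with shift 23.
For lit: l+23=i, i+23=f, t+23=q.

ifq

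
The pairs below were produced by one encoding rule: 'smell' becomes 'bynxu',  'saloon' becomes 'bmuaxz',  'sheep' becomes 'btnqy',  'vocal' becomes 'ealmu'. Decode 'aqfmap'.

It's a Vigenère-style cipher with numeric key [9,12]: position i shifts by key[i mod 2].
Reversing it on aqfmap: a−9=r, q−12=e, f−9=w, m−12=a, a−9=r, p−12=d.

reward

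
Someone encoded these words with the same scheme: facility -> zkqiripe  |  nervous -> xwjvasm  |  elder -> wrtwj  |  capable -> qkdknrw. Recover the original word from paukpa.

tomato

f(5)→z(25) and a(0)→k(10) fit y≡3x+10 (mod 26); the inverse of 3 mod 26 is 9. Treating letters as 0–25, the rule is x ↦ 3x + 10 (mod 26).
Decoding paukpa: p(15)→9·(15−10)≡19=t; a(0)→9·(0−10)≡14=o; u(20)→9·(20−10)≡12=m; k(10)→9·(10−10)≡0=a; p(15)→9·(15−10)≡19=t; a(0)→9·(0−10)≡14=o (all mod 26).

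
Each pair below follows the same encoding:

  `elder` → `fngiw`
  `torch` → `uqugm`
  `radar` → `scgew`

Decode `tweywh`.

suburb

In elder: e→f is +1, l→n is +2, d→g is +3, e→i is +4 — the shift increases by 1 each position. Letter i (0-indexed) is shifted by i+1, so successive shifts are 1, 2, 3, ….
Decoding tweywh: t−1=s, w−2=u, e−3=b, y−4=u, w−5=r, h−6=b.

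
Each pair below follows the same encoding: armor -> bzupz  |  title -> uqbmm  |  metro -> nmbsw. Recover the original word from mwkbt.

local

Shifts by position in armor: pos 0: a→b (+1), pos 1: r→z (+8), pos 2: m→u (+8), pos 3: o→p (+1), pos 4: r→z (+8) — repeating every 3. The shifts repeat in a cycle of length 3: positions 0,1,… shift by +1, +8, +8, then the pattern repeats.
Reversing it on mwkbt: m−1=l, w−8=o, k−8=c, b−1=a, t−8=l.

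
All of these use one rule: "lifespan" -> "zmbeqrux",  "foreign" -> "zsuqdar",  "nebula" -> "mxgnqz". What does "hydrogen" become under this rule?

The output letters match the input read backwards, each shifted +12: lifespan reversed is napsefil. Read the word backwards and shift each letter +12.
For hydrogen: reverse → negordyh; then shift: n+12=z, e+12=q, g+12=s, o+12=a, r+12=d, d+12=p, y+12=k, h+12=t.

zqsadpkt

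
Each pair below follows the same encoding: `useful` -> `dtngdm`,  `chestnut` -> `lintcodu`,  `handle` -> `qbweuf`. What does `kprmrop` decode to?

A repeating key of period 2 is used — shifts +9, +1 over and over.
Decoding kprmrop: k−9=b, p−1=o, r−9=i, m−1=l, r−9=i, o−1=n, p−9=g.

boiling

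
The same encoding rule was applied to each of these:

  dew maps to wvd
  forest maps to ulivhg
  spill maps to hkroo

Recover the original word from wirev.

drive

This is the alphabet-reversal cipher (Atbash): a becomes z, b becomes y, etc.
Undoing it on wirev: w↔d, i↔r, r↔i, e↔v, v↔e.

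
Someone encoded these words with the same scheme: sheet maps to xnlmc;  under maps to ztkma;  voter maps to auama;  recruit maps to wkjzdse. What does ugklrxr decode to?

padding

In sheet: s→x is +5, h→n is +6, e→l is +7, e→m is +8 — the shift increases by 1 each position. The shift increases by 1 at each position, starting from +5: 5, 6, 7, ….
Decoding ugklrxr: u−5=p, g−6=a, k−7=d, l−8=d, r−9=i, x−10=n, r−11=g.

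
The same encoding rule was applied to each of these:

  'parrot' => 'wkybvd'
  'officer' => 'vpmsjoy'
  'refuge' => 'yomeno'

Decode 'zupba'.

Shifts by position in parrot: pos 0: p→w (+7), pos 1: a→k (+10), pos 2: r→y (+7), pos 3: r→b (+10) — repeating every 2. The shifts repeat in a cycle of length 2: positions 0,1,… shift by +7, +10, then the pattern repeats.
Reversing it on zupba: z−7=s, u−10=k, p−7=i, b−10=r, a−7=t.

skirt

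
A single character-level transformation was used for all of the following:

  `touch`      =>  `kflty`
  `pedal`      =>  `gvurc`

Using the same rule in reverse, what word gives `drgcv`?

Compare letters: t→k is +17, o→f is +17, u→l is +17 — a constant shift. Each letter is shifted forward by 17 in the alphabet (a Caesar shift of +17).
Undoing it on drgcv: d−17=m, r−17=a, g−17=p, c−17=l, v−17=e.

maple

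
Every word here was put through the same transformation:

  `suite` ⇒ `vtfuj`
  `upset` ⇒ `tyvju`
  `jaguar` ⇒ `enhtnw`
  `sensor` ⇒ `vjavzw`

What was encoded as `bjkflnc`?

medical

s(18)→v(21) and u(20)→t(19) fit y≡25x+13 (mod 26); the inverse of 25 mod 26 is 25. Each letter's alphabet position (a=0..z=25) is mapped through 25·x+13 mod 26 — an affine cipher.
Undoing it on bjkflnc: b(1)→25·(1−13)≡12=m; j(9)→25·(9−13)≡4=e; k(10)→25·(10−13)≡3=d; f(5)→25·(5−13)≡8=i; l(11)→25·(11−13)≡2=c; n(13)→25·(13−13)≡0=a; c(2)→25·(2−13)≡11=l (all mod 26).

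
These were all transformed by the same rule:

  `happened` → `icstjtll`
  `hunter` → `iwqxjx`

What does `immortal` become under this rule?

In happened: h→i is +1, a→c is +2, p→s is +3, p→t is +4 — the shift increases by 1 each position. Letter i (0-indexed) is shifted by i+1, so successive shifts are 1, 2, 3, ….
Applying it to immortal: i+1=j, m+2=o, m+3=p, o+4=s, r+5=w, t+6=z, a+7=h, l+8=t.

jopswzht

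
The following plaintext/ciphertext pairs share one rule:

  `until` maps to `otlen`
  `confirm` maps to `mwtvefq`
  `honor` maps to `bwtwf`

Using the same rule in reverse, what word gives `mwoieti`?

u(20)→o(14) and n(13)→t(19) fit y≡3x+6 (mod 26); the inverse of 3 mod 26 is 9. Treating letters as 0–25, the rule is x ↦ 3x + 6 (mod 26).
Decoding mwoieti: m(12)→9·(12−6)≡2=c; w(22)→9·(22−6)≡14=o; o(14)→9·(14−6)≡20=u; i(8)→9·(8−6)≡18=s; e(4)→9·(4−6)≡8=i; t(19)→9·(19−6)≡13=n; i(8)→9·(8−6)≡18=s (all mod 26).

cousins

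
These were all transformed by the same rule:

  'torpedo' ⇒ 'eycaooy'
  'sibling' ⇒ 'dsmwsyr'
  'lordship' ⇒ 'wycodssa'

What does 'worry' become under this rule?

The shift depends on letter class: consonant t→e is +11, but vowel o→y is +10. The rule splits by letter class: vowels +10, consonants +11.
On worry: w(cons)+11=h, o(vowel)+10=y, r(cons)+11=c, r(cons)+11=c, y(cons)+11=j.

hyccj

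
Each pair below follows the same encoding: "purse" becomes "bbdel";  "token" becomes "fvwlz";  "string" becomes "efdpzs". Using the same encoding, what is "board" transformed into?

nvhdp

The shift depends on letter class: consonant p→b is +12, but vowel u→b is +7. Two shifts are in play — +7 for a/e/i/o/u, +12 for every other letter.
On board: b(cons)+12=n, o(vowel)+7=v, a(vowel)+7=h, r(cons)+12=d, d(cons)+12=p.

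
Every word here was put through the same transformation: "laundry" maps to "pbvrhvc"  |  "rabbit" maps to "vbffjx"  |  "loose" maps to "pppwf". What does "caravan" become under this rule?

gbvbzbr

The shift depends on letter class: consonant l→p is +4, but vowel a→b is +1. The rule splits by letter class: vowels +1, consonants +4.
On caravan: c(cons)+4=g, a(vowel)+1=b, r(cons)+4=v, a(vowel)+1=b, v(cons)+4=z, a(vowel)+1=b, n(cons)+4=r.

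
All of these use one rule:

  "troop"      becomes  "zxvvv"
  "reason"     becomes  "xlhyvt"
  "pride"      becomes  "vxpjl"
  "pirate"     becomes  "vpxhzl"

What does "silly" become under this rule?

yprre

The shift depends on letter class: consonant t→z is +6, but vowel o→v is +7. Two shifts are in play — +7 for a/e/i/o/u, +6 for every other letter.
Applying it to silly: s(cons)+6=y, i(vowel)+7=p, l(cons)+6=r, l(cons)+6=r, y(cons)+6=e.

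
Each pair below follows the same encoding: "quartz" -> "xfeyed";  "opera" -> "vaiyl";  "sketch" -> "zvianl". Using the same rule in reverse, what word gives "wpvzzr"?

A repeating key of period 3 is used — shifts +7, +11, +4 over and over.
Decoding wpvzzr: w−7=p, p−11=e, v−4=r, z−7=s, z−11=o, r−4=n.

person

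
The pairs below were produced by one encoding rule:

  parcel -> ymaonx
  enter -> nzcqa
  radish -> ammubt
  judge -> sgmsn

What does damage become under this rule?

mmvmpq

Shifts by position in parcel: pos 0: p→y (+9), pos 1: a→m (+12), pos 2: r→a (+9), pos 3: c→o (+12) — repeating every 2. A repeating key of period 2 is used — shifts +9, +12 over and over.
On damage: d+9=m, a+12=m, m+9=v, a+12=m, g+9=p, e+12=q.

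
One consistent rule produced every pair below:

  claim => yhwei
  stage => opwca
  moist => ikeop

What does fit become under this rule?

bep

Compare letters: c→y is +22, l→h is +22, a→w is +22 — a constant shift. It's a constant shift of +22 (ROT22).
On fit: f+22=b, i+22=e, t+22=p.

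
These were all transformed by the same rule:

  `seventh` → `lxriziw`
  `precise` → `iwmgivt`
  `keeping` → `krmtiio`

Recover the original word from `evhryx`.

tundra

The output letters match the input read backwards, each shifted +4: seventh reversed is htneves. Read the word backwards and shift each letter +4.
Reversing it on evhryx: shift back: e−4=a, v−4=r, h−4=d, r−4=n, y−4=u, x−4=t → ardnut; then reverse → tundra.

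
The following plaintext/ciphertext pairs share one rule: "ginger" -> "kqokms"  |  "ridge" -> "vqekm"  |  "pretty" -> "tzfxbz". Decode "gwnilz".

comedy

The shifts repeat in a cycle of length 3: positions 0,1,… shift by +4, +8, +1, then the pattern repeats.
Undoing it on gwnilz: g−4=c, w−8=o, n−1=m, i−4=e, l−8=d, z−1=y.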